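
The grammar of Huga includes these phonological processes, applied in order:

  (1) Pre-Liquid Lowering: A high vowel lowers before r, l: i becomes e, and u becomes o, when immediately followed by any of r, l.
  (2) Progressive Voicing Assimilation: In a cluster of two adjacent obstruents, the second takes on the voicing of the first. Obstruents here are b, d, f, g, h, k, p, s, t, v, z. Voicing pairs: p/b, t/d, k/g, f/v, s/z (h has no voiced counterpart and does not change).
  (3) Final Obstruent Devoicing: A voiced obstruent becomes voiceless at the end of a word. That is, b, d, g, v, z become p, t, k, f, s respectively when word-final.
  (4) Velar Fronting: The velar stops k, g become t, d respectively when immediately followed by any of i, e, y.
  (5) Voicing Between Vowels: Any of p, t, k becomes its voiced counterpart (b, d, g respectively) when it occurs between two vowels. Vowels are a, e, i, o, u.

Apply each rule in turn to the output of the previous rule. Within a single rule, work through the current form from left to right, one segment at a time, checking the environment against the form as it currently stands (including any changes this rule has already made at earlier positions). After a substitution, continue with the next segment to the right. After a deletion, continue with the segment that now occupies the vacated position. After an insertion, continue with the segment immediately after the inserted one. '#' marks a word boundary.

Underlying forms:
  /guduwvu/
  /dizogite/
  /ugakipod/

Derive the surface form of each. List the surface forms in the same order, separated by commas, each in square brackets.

[guduwvu], [dizodide], [ugadibot]

/guduwvu/:
  (1) Pre-Liquid Lowering: no change — [guduwvu]
  (2) Progressive Voicing Assimilation: no change — [guduwvu]
  (3) Final Obstruent Devoicing: no change — [guduwvu]
  (4) Velar Fronting: no change — [guduwvu]
  (5) Voicing Between Vowels: no change — [guduwvu]
/dizogite/:
  (1) Pre-Liquid Lowering: no change — [dizogite]
  (2) Progressive Voicing Assimilation: no change — [dizogite]
  (3) Final Obstruent Devoicing: no change — [dizogite]
  (4) Velar Fronting: [dizogite] → [dizodite]
  (5) Voicing Between Vowels: [dizodite] → [dizodide]
/ugakipod/:
  (1) Pre-Liquid Lowering: no change — [ugakipod]
  (2) Progressive Voicing Assimilation: no change — [ugakipod]
  (3) Final Obstruent Devoicing: [ugakipod] → [ugakipot]
  (4) Velar Fronting: [ugakipot] → [ugatipot]
  (5) Voicing Between Vowels: [ugatipot] → [ugadibot]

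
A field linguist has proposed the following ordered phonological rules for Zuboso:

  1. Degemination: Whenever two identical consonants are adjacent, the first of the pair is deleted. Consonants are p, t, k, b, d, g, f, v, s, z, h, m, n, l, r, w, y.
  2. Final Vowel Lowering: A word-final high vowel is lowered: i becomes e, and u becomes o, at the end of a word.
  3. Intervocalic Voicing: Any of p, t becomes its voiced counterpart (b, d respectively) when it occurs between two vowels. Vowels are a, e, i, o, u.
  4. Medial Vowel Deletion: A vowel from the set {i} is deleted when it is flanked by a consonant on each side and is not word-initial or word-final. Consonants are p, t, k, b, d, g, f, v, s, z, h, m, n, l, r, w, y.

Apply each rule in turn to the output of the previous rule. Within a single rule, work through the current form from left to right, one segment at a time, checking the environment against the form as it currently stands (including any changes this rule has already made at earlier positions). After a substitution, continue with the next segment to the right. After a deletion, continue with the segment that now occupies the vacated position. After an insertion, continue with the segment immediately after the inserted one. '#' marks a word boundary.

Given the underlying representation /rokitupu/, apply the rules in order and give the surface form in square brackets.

[rokdubo]

1 Degemination: no change — [rokitupu]
2 Final Vowel Lowering: [rokitupu] → [rokitupo]
3 Intervocalic Voicing: [rokitupo] → [rokidubo]
4 Medial Vowel Deletion: [rokidubo] → [rokdubo]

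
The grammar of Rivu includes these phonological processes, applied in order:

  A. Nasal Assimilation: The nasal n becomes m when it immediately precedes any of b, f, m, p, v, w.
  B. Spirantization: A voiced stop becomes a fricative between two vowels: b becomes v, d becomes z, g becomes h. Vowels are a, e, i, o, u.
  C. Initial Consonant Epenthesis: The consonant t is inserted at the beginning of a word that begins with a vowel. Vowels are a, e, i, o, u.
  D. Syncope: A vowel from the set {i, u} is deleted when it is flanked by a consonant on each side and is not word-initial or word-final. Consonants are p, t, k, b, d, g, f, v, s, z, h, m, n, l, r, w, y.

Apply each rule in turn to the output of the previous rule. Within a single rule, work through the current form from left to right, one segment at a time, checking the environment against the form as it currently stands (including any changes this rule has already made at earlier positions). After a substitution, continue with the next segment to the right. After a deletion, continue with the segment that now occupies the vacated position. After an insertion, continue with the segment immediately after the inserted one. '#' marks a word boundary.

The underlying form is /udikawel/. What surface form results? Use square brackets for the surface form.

[tzkawel]

A Nasal Assimilation: no change — [udikawel]
B Spirantization: [udikawel] → [uzikawel]
C Initial Consonant Epenthesis: [uzikawel] → [tuzikawel]
D Syncope: [tuzikawel] → [tzkawel]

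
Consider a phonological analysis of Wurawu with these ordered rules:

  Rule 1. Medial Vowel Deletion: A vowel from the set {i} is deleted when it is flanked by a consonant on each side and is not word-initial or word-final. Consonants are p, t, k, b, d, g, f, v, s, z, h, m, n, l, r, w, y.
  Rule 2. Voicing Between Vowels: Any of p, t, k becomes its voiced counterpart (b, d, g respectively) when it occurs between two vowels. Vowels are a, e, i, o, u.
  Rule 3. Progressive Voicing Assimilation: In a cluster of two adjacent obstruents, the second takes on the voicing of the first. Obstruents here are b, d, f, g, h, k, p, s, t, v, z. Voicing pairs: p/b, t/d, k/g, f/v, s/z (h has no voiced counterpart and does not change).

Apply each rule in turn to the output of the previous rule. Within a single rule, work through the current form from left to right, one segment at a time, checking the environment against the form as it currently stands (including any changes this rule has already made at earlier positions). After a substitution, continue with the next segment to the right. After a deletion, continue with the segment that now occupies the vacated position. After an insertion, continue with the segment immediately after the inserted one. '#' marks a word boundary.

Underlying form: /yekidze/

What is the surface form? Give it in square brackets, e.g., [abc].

Rule 1 Medial Vowel Deletion: [yekidze] → [yekdze]
Rule 2 Voicing Between Vowels: no change — [yekdze]
Rule 3 Progressive Voicing Assimilation: [yekdze] → [yektse]

[yektse]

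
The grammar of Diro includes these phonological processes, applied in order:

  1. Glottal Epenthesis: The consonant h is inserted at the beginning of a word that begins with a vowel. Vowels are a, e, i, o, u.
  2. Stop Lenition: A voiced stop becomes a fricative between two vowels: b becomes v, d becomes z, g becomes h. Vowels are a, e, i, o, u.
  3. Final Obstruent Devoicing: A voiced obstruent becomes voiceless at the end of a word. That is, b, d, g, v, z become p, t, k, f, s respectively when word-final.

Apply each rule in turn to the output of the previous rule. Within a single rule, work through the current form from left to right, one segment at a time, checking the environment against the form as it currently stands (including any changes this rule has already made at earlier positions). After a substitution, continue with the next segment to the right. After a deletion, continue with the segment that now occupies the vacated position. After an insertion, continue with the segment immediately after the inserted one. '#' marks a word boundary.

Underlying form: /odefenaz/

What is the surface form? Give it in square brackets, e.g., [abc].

1 Glottal Epenthesis: [odefenaz] → [hodefenaz]
2 Stop Lenition: [hodefenaz] → [hozefenaz]
3 Final Obstruent Devoicing: [hozefenaz] → [hozefenas]

[hozefenas]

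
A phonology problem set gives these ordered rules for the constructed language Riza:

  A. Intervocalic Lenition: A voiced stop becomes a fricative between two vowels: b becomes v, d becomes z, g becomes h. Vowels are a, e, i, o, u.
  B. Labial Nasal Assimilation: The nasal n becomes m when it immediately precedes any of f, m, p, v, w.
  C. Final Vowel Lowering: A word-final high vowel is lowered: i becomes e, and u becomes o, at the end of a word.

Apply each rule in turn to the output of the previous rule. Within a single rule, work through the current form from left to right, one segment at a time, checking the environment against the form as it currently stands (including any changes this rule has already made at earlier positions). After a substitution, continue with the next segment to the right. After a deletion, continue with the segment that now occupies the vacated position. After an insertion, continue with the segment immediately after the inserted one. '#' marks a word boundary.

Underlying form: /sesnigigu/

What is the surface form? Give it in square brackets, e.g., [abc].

A Intervocalic Lenition: [sesnigigu] → [sesnihihu]
B Labial Nasal Assimilation: no change — [sesnihihu]
C Final Vowel Lowering: [sesnihihu] → [sesnihiho]

[sesnihiho]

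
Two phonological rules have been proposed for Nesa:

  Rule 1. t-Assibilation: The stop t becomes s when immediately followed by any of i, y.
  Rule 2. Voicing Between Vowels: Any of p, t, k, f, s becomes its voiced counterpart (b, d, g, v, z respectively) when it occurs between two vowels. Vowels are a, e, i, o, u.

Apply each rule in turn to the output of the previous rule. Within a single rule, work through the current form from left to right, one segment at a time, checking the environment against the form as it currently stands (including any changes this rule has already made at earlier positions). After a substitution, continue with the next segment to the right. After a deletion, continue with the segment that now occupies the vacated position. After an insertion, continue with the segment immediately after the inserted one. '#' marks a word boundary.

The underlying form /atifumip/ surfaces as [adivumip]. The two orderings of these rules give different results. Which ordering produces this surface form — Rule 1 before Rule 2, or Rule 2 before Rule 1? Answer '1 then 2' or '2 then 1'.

2 then 1

Order 1 then 2:
  1 t-Assibilation: [atifumip] → [asifumip]
  2 Voicing Between Vowels: [asifumip] → [azivumip]
  result: [azivumip]
Order 2 then 1:
  2 Voicing Between Vowels: [atifumip] → [adivumip]
  1 t-Assibilation: no change — [adivumip]
  result: [adivumip]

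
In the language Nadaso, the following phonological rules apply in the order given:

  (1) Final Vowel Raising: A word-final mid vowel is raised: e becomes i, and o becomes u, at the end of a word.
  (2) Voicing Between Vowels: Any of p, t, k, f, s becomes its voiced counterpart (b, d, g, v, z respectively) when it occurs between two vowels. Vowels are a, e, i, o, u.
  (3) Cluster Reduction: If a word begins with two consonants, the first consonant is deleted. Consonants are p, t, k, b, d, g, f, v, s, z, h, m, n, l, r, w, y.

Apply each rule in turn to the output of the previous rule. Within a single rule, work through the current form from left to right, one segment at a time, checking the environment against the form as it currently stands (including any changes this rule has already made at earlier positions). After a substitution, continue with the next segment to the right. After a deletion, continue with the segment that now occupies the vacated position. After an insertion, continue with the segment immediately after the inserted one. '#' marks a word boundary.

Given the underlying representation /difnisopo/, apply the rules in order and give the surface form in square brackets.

(1) Final Vowel Raising: [difnisopo] → [difnisopu]
(2) Voicing Between Vowels: [difnisopu] → [difnizobu]
(3) Cluster Reduction: no change — [difnizobu]

[difnizobu]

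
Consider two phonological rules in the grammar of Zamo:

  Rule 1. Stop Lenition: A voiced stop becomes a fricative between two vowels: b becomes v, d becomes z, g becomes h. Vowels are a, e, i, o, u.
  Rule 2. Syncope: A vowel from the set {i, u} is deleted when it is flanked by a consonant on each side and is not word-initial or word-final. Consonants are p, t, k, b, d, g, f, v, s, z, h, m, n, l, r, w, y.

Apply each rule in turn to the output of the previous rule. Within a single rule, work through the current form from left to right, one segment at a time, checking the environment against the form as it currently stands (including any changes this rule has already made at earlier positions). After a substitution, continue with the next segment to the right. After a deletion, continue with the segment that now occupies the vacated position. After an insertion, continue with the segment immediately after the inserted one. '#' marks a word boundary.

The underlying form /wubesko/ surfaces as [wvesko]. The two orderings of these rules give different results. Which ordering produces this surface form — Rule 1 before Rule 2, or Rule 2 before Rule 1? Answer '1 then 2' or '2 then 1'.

1 then 2

Order 1 then 2:
  1 Stop Lenition: [wubesko] → [wuvesko]
  2 Syncope: [wuvesko] → [wvesko]
  result: [wvesko]
Order 2 then 1:
  2 Syncope: [wubesko] → [wbesko]
  1 Stop Lenition: no change — [wbesko]
  result: [wbesko]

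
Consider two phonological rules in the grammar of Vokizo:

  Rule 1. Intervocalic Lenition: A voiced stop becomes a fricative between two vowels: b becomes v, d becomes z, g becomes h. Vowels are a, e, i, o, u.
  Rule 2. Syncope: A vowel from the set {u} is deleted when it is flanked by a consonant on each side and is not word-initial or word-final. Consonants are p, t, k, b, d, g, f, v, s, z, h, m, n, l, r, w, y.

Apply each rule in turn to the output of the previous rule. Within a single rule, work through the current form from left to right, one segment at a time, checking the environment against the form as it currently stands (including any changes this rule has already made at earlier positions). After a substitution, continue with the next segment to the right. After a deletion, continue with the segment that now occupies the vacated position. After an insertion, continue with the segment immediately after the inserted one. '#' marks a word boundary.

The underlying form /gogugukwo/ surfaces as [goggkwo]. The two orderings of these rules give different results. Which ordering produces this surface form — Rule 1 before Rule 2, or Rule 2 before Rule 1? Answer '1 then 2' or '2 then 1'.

2 then 1

Order 1 then 2:
  1 Intervocalic Lenition: [gogugukwo] → [gohuhukwo]
  2 Syncope: [gohuhukwo] → [gohhkwo]
  result: [gohhkwo]
Order 2 then 1:
  2 Syncope: [gogugukwo] → [goggkwo]
  1 Intervocalic Lenition: no change — [goggkwo]
  result: [goggkwo]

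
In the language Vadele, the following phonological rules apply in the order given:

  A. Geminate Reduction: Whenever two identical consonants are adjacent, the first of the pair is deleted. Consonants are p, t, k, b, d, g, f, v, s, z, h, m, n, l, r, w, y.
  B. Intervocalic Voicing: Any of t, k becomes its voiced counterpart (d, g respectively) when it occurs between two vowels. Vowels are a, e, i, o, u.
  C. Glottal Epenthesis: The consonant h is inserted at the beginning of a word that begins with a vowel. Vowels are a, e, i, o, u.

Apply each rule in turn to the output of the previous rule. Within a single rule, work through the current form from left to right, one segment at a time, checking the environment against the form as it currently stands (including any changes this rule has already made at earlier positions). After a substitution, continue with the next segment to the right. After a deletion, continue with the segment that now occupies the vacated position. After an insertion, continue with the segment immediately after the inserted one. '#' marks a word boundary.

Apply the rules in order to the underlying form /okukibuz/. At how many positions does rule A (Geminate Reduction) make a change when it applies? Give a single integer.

A Geminate Reduction: no change — [okukibuz]
B Intervocalic Voicing: [okukibuz] → [ogugibuz]
C Glottal Epenthesis: [ogugibuz] → [hogugibuz]
Rule A changed 0 position(s).

0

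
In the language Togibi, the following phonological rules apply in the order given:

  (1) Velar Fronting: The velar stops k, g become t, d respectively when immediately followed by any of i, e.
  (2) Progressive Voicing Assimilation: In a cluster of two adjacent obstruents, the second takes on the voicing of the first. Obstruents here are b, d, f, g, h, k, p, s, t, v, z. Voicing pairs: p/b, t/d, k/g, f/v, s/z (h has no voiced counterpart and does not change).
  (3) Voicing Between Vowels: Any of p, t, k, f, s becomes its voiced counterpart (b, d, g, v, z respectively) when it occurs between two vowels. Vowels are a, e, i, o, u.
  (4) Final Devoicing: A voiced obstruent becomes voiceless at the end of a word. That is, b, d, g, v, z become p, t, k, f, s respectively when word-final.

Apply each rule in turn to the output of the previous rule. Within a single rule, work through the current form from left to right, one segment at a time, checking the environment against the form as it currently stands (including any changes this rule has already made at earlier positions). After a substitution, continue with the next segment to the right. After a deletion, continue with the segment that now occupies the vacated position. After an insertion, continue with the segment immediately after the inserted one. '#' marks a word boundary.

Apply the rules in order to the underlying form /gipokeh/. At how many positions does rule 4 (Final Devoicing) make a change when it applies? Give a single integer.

0

(1) Velar Fronting: [gipokeh] → [dipoteh]
(2) Progressive Voicing Assimilation: no change — [dipoteh]
(3) Voicing Between Vowels: [dipoteh] → [dibodeh]
(4) Final Devoicing: no change — [dibodeh]
Rule 4 changed 0 position(s).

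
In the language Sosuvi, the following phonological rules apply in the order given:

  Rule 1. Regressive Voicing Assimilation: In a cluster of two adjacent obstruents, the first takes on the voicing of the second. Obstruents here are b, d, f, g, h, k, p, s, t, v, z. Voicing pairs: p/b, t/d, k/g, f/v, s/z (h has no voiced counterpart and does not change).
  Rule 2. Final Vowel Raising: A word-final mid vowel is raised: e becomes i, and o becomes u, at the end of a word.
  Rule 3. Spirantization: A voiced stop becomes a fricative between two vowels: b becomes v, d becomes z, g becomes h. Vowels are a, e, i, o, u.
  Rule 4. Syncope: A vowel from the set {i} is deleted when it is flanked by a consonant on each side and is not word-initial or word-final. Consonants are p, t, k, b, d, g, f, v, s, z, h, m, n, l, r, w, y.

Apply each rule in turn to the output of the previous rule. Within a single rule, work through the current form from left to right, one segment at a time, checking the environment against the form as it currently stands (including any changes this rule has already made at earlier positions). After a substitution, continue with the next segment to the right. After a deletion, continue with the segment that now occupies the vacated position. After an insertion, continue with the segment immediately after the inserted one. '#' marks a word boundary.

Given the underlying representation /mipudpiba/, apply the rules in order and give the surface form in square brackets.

Rule 1 Regressive Voicing Assimilation: [mipudpiba] → [miputpiba]
Rule 2 Final Vowel Raising: no change — [miputpiba]
Rule 3 Spirantization: [miputpiba] → [miputpiva]
Rule 4 Syncope: [miputpiva] → [mputpva]

[mputpva]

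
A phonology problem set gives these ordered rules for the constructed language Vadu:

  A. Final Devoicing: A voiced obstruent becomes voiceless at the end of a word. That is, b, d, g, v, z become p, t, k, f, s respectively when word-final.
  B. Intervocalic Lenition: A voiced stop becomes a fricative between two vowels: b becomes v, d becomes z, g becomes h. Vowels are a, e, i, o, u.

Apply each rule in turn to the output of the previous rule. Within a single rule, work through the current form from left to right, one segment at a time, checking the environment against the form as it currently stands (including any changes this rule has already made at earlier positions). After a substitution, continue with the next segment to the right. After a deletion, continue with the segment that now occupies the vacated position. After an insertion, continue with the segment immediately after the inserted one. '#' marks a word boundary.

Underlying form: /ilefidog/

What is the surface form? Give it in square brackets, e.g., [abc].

A Final Devoicing: [ilefidog] → [ilefidok]
B Intervocalic Lenition: [ilefidok] → [ilefizok]

[ilefizok]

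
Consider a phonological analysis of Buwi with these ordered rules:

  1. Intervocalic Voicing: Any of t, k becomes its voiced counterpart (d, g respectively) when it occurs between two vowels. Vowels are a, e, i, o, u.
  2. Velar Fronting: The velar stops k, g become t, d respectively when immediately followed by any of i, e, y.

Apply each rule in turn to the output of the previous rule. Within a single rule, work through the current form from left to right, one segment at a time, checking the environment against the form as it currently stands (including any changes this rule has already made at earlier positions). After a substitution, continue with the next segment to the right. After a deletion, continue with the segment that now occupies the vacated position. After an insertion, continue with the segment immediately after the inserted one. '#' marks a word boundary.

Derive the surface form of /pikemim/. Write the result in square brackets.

1 Intervocalic Voicing: [pikemim] → [pigemim]
2 Velar Fronting: [pigemim] → [pidemim]

[pidemim]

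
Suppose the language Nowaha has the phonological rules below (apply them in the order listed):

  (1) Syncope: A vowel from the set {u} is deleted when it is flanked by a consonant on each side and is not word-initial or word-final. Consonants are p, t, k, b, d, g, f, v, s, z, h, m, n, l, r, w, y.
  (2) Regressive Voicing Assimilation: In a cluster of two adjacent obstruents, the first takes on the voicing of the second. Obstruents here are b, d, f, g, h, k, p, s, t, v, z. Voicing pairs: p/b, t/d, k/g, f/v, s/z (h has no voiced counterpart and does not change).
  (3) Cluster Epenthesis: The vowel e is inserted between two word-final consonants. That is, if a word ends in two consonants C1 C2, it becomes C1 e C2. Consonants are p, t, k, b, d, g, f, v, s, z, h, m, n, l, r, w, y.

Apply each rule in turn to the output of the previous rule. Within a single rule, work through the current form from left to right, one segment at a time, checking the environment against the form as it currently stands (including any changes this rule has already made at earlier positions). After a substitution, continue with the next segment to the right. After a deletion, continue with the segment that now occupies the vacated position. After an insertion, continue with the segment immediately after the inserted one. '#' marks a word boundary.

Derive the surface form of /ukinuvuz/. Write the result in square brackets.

(1) Syncope: [ukinuvuz] → [ukinvz]
(2) Regressive Voicing Assimilation: no change — [ukinvz]
(3) Cluster Epenthesis: [ukinvz] → [ukinvez]

[ukinvez]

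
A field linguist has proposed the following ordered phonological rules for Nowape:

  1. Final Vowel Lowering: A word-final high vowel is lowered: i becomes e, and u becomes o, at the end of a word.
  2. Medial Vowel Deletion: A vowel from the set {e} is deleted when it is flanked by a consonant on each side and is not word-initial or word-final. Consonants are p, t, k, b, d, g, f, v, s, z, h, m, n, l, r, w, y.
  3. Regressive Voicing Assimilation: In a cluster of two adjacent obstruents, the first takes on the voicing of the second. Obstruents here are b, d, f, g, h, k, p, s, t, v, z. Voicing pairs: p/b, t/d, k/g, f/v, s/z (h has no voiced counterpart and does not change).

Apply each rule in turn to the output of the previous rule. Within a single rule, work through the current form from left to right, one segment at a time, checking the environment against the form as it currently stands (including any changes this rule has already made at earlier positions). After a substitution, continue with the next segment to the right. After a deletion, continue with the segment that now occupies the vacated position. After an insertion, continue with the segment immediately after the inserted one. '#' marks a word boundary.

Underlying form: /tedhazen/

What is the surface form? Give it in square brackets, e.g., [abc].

[dthazn]

1 Final Vowel Lowering: no change — [tedhazen]
2 Medial Vowel Deletion: [tedhazen] → [tdhazn]
3 Regressive Voicing Assimilation: [tdhazn] → [dthazn]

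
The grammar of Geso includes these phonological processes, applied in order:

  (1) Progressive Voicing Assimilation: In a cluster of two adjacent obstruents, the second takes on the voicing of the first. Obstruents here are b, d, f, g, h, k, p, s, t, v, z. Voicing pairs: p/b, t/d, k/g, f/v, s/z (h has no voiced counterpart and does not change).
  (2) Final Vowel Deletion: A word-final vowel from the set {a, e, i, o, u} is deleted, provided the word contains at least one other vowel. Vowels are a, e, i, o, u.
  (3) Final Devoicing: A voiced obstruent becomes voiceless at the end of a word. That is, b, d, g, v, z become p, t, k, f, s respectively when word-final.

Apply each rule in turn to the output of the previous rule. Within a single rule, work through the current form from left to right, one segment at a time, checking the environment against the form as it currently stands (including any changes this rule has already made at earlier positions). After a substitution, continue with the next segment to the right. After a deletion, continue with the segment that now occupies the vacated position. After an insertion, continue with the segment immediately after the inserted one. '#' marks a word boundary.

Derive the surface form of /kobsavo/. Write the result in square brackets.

[kobzaf]

(1) Progressive Voicing Assimilation: [kobsavo] → [kobzavo]
(2) Final Vowel Deletion: [kobzavo] → [kobzav]
(3) Final Devoicing: [kobzav] → [kobzaf]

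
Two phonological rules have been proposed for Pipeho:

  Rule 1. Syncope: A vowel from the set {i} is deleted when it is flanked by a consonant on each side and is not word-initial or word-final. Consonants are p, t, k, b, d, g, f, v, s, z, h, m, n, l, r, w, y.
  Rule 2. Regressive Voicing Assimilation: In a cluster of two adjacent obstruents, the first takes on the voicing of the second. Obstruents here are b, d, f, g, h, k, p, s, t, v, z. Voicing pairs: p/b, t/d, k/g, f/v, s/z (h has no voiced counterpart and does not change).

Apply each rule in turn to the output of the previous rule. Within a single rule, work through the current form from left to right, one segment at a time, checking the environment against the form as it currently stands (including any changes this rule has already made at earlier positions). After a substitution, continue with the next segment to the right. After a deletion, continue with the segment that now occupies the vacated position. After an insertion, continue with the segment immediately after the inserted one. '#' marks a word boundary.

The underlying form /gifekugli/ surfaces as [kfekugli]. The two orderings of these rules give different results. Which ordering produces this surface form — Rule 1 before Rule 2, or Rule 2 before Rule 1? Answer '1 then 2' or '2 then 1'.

Order 1 then 2:
  1 Syncope: [gifekugli] → [gfekugli]
  2 Regressive Voicing Assimilation: [gfekugli] → [kfekugli]
  result: [kfekugli]
Order 2 then 1:
  2 Regressive Voicing Assimilation: no change — [gifekugli]
  1 Syncope: [gifekugli] → [gfekugli]
  result: [gfekugli]

1 then 2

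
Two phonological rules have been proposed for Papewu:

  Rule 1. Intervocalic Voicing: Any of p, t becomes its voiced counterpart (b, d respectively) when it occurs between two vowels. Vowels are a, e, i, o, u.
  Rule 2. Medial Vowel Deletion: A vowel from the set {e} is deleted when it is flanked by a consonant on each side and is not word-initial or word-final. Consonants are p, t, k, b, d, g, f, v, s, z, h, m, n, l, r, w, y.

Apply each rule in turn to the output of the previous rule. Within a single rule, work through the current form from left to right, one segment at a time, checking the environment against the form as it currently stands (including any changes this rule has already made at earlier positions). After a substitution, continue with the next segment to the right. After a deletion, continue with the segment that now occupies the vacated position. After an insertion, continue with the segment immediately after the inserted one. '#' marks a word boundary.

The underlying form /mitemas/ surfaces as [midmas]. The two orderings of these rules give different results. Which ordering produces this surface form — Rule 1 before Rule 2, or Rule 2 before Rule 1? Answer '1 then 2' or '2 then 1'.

1 then 2

Order 1 then 2:
  1 Intervocalic Voicing: [mitemas] → [midemas]
  2 Medial Vowel Deletion: [midemas] → [midmas]
  result: [midmas]
Order 2 then 1:
  2 Medial Vowel Deletion: [mitemas] → [mitmas]
  1 Intervocalic Voicing: no change — [mitmas]
  result: [mitmas]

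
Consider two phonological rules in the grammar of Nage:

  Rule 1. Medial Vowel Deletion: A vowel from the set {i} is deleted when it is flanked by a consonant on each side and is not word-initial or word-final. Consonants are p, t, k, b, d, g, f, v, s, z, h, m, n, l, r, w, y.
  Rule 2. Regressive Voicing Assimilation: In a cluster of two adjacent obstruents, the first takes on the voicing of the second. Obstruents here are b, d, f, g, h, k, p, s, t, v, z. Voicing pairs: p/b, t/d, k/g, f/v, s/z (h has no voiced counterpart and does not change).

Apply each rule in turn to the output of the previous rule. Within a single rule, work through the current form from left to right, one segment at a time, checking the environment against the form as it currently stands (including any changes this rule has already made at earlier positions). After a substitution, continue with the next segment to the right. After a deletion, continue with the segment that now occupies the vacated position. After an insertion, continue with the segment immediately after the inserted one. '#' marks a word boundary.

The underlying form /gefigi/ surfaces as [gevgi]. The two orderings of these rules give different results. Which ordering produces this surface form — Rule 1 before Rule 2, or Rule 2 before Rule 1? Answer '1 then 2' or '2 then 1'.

1 then 2

Order 1 then 2:
  1 Medial Vowel Deletion: [gefigi] → [gefgi]
  2 Regressive Voicing Assimilation: [gefgi] → [gevgi]
  result: [gevgi]
Order 2 then 1:
  2 Regressive Voicing Assimilation: no change — [gefigi]
  1 Medial Vowel Deletion: [gefigi] → [gefgi]
  result: [gefgi]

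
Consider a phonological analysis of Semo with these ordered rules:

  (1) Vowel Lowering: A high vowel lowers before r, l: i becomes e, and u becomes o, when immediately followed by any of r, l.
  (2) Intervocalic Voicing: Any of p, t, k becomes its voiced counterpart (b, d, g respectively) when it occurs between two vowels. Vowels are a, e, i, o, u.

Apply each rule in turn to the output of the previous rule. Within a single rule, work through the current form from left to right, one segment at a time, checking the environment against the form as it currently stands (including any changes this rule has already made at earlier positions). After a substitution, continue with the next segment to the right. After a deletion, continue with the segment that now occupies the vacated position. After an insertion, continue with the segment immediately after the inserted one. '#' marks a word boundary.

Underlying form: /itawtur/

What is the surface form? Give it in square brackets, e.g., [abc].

(1) Vowel Lowering: [itawtur] → [itawtor]
(2) Intervocalic Voicing: [itawtor] → [idawtor]

[idawtor]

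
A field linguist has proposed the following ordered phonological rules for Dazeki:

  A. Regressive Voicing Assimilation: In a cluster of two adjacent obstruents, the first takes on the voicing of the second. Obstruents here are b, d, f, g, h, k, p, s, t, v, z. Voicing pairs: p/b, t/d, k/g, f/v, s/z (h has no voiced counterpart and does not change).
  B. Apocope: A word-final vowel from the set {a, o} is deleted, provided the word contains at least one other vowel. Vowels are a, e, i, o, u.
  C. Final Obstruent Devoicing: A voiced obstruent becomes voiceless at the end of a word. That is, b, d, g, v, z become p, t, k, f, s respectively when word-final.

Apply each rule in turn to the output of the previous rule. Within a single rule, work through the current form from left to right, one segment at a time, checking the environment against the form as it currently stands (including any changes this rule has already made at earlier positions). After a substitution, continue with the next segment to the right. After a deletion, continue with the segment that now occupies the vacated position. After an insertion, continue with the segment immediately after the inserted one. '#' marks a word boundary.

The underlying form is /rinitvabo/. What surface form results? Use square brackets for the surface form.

[rinidvap]

A Regressive Voicing Assimilation: [rinitvabo] → [rinidvabo]
B Apocope: [rinidvabo] → [rinidvab]
C Final Obstruent Devoicing: [rinidvab] → [rinidvap]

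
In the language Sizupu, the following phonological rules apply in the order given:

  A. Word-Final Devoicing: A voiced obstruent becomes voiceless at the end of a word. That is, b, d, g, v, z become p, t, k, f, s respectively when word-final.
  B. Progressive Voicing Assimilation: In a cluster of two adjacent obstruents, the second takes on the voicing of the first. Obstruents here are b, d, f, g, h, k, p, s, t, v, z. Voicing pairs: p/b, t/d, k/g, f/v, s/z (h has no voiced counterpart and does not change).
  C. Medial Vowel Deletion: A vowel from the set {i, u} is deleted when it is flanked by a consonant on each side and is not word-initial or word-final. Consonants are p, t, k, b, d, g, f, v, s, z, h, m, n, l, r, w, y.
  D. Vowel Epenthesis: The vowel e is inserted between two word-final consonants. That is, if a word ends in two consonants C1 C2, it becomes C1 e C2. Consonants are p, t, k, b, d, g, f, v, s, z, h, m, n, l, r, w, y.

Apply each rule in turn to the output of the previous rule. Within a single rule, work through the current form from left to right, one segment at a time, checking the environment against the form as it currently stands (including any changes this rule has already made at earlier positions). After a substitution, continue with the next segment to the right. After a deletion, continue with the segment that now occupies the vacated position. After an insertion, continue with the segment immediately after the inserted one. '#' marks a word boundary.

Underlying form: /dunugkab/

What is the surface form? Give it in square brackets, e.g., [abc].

[dnggap]

A Word-Final Devoicing: [dunugkab] → [dunugkap]
B Progressive Voicing Assimilation: [dunugkap] → [dunuggap]
C Medial Vowel Deletion: [dunuggap] → [dnggap]
D Vowel Epenthesis: no change — [dnggap]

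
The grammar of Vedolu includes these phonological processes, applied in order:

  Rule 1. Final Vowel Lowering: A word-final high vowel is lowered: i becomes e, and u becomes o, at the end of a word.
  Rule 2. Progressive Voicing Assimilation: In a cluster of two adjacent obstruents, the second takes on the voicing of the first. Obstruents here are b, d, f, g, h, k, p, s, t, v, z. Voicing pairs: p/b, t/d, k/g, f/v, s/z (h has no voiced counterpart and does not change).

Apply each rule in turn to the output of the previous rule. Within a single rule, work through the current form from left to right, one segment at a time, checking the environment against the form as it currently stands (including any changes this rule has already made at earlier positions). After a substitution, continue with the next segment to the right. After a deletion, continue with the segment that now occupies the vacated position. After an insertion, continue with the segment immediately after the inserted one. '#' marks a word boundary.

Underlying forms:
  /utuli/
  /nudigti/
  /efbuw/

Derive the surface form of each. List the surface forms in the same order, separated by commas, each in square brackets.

[utule], [nudigde], [efpuw]

/utuli/:
  Rule 1 Final Vowel Lowering: [utuli] → [utule]
  Rule 2 Progressive Voicing Assimilation: no change — [utule]
/nudigti/:
  Rule 1 Final Vowel Lowering: [nudigti] → [nudigte]
  Rule 2 Progressive Voicing Assimilation: [nudigte] → [nudigde]
/efbuw/:
  Rule 1 Final Vowel Lowering: no change — [efbuw]
  Rule 2 Progressive Voicing Assimilation: [efbuw] → [efpuw]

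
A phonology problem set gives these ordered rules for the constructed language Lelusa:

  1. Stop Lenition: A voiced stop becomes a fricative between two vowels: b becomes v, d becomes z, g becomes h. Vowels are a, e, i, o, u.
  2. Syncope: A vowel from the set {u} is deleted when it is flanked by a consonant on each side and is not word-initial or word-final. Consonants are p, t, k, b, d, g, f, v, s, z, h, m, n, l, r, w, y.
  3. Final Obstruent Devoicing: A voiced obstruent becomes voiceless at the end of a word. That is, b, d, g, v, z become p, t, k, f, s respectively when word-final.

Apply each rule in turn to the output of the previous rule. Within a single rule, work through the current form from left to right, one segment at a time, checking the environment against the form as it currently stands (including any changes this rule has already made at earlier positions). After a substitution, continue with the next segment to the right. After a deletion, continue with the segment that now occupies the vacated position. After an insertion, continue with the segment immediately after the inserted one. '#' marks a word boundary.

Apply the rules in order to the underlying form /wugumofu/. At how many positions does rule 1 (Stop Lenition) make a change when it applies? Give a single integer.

1

1 Stop Lenition: [wugumofu] → [wuhumofu]
2 Syncope: [wuhumofu] → [whmofu]
3 Final Obstruent Devoicing: no change — [whmofu]
Rule 1 changed 1 position(s).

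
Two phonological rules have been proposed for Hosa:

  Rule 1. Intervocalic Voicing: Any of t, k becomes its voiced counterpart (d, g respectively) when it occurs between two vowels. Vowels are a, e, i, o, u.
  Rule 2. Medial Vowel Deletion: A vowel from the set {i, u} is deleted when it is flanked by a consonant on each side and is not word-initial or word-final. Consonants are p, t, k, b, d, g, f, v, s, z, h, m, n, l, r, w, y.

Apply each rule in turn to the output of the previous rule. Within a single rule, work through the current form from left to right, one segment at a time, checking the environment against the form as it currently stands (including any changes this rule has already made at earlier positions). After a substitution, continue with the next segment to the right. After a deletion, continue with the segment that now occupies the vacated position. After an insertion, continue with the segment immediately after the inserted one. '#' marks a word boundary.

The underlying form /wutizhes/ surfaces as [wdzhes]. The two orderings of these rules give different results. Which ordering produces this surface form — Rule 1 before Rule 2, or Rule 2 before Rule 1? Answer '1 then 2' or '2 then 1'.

Order 1 then 2:
  1 Intervocalic Voicing: [wutizhes] → [wudizhes]
  2 Medial Vowel Deletion: [wudizhes] → [wdzhes]
  result: [wdzhes]
Order 2 then 1:
  2 Medial Vowel Deletion: [wutizhes] → [wtzhes]
  1 Intervocalic Voicing: no change — [wtzhes]
  result: [wtzhes]

1 then 2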